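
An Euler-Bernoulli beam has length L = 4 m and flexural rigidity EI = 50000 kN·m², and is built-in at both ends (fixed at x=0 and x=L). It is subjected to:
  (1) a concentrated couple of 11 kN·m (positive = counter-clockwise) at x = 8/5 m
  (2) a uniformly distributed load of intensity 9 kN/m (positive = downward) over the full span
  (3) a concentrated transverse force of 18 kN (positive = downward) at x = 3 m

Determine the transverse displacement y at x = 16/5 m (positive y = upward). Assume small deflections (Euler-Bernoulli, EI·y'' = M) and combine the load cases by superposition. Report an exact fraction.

Load 1 — applied couple M₀=11 kN·m at a=8/5 m (b=L-a=12/5):
  y_1 = (R_Ax³/6 - M_Ax²/2 - M₀(x-a)²/2)/EI  [x>a] with R_A=99/25, M_A=33/25 = ((99/25)·(16/5)³/6 - (33/25)·(16/5)²/2 - 11·((16/5)-(8/5))²/2)/50000 = 154/9765625 m
Load 2 — uniform load w=9 kN/m over full span:
  y_2 = -wx²(L-x)²/(24EI) = -9·(16/5)²·(4-(16/5))²/(24·50000) = -96/1953125 m
Load 3 — point force P=18 kN at a=3 m (b=L-a=1):
  y_3 = -Pa²(L-x)²(3bL-(3b+a)(L-x))/(6L³EI)  [x>a] = -18·3²·(4-(16/5))²·(3·1·4-(3·1+3)·(4-(16/5)))/(6·4³·50000) = -243/6250000 m
Superposition: y = Σ y_i = -11291/156250000 m ≈ -0.000072 m

y(16/5) = -11291/156250000 m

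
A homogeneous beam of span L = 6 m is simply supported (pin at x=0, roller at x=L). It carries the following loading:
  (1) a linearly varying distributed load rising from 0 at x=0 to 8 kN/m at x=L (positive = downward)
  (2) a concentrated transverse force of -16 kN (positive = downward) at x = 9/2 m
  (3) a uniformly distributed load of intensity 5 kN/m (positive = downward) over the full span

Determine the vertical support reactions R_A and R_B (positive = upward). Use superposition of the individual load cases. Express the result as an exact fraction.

R_A = 19 kN, R_B = 19 kN

Load 1 — triangular load w₀=8 kN/m (0→w₀ over full span):
  R_A = w₀L/6 = 8·6/6 = 8 kN
  R_B = w₀L/3 = 8·6/3 = 16 kN
Load 2 — point force P=-16 kN at a=9/2 m (b=L-a=3/2):
  R_A = Pb/L = (-16)·(3/2)/6 = -4 kN
  R_B = Pa/L = (-16)·(9/2)/6 = -12 kN
Load 3 — uniform load w=5 kN/m over full span:
  R_A = wL/2 = 5·6/2 = 15 kN
  R_B = wL/2 = 5·6/2 = 15 kN
Superposition: R_A = 19 kN, R_B = 19 kN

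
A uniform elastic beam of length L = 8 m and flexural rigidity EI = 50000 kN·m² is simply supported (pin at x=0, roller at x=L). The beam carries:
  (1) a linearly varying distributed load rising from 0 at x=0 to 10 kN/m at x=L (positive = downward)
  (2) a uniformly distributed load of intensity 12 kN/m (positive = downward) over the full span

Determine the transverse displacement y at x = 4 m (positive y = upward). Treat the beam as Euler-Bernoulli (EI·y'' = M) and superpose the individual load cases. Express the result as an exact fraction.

Load 1 — triangular load w₀=10 kN/m (0→w₀ over full span):
  y_1 = -w₀x(7L⁴-10L²x²+3x⁴)/(360LEI) = -10·4·(7·8⁴-10·8²·4²+3·4⁴)/(360·8·50000) = -2/375 m
Load 2 — uniform load w=12 kN/m over full span:
  y_2 = -wx(L³-2Lx²+x³)/(24EI) = -12·4·(8³-2·8·4²+4³)/(24·50000) = -8/625 m
Superposition: y = Σ y_i = -34/1875 m ≈ -0.018133 m

y(4) = -34/1875 m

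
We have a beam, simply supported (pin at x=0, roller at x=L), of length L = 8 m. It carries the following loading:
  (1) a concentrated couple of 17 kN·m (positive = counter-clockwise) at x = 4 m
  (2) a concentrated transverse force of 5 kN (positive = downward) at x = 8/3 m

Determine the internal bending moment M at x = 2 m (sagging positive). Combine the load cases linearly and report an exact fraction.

M(2) = 131/12 kN·m

Load 1 — applied couple M₀=17 kN·m at a=4 m (b=L-a=4):
  M_1 = M₀x/L  [x≤a] = 17·2/8 = 17/4 kN·m
Load 2 — point force P=5 kN at a=8/3 m (b=L-a=16/3):
  M_2 = Pbx/L  [x≤a] = 5·(16/3)·2/8 = 20/3 kN·m
Superposition: M = Σ M_i = 131/12 kN·m ≈ 10.916667 kN·m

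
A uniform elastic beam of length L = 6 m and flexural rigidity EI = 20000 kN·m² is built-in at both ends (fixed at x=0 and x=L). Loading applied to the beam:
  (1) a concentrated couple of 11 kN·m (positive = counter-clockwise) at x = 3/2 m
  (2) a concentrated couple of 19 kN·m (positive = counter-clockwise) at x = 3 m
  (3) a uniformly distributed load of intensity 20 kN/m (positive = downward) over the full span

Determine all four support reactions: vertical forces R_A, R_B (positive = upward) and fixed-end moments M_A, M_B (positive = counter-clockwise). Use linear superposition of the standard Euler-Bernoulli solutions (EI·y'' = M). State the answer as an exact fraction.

R_A = 1069/16 kN, M_A = 1003/16 kN·m, R_B = 851/16 kN, M_B = -829/16 kN·m

Load 1 — applied couple M₀=11 kN·m at a=3/2 m (b=L-a=9/2):
  R_A = 6M₀ab/L³ = 6·11·(3/2)·(9/2)/6³ = 33/16 kN
  M_A = M₀b(2a-b)/L² = 11·(9/2)·(2·(3/2)-(9/2))/6² = -33/16 kN·m
  R_B = -6M₀ab/L³ = -6·11·(3/2)·(9/2)/6³ = -33/16 kN
  M_B = M₀a(2b-a)/L² = 11·(3/2)·(2·(9/2)-(3/2))/6² = 55/16 kN·m
Load 2 — applied couple M₀=19 kN·m at a=3 m (b=L-a=3):
  R_A = 6M₀ab/L³ = 6·19·3·3/6³ = 19/4 kN
  M_A = M₀b(2a-b)/L² = 19·3·(2·3-3)/6² = 19/4 kN·m
  R_B = -6M₀ab/L³ = -6·19·3·3/6³ = -19/4 kN
  M_B = M₀a(2b-a)/L² = 19·3·(2·3-3)/6² = 19/4 kN·m
Load 3 — uniform load w=20 kN/m over full span:
  R_A = wL/2 = 20·6/2 = 60 kN
  M_A = wL²/12 = 20·6²/12 = 60 kN·m
  R_B = wL/2 = 20·6/2 = 60 kN
  M_B = -wL²/12 = -20·6²/12 = -60 kN·m
Superposition: R_A = 1069/16 kN, M_A = 1003/16 kN·m, R_B = 851/16 kN, M_B = -829/16 kN·m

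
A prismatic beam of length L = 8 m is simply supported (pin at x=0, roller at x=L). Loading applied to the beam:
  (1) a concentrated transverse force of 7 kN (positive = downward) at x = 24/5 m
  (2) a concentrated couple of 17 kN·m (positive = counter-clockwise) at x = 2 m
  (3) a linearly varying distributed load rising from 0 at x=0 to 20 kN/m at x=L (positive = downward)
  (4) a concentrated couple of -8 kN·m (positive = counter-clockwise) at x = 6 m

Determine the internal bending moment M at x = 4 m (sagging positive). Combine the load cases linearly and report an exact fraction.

Load 1 — point force P=7 kN at a=24/5 m (b=L-a=16/5):
  M_1 = Pbx/L  [x≤a] = 7·(16/5)·4/8 = 56/5 kN·m
Load 2 — applied couple M₀=17 kN·m at a=2 m (b=L-a=6):
  M_2 = M₀x/L - M₀  [x>a] = 17·4/8 - 17 = -17/2 kN·m
Load 3 — triangular load w₀=20 kN/m (0→w₀ over full span):
  M_3 = w₀Lx/6 - w₀x³/(6L) = 20·8·4/6 - 20·4³/(6·8) = 80 kN·m
Load 4 — applied couple M₀=-8 kN·m at a=6 m (b=L-a=2):
  M_4 = M₀x/L  [x≤a] = (-8)·4/8 = -4 kN·m
Superposition: M = Σ M_i = 787/10 kN·m ≈ 78.700000 kN·m

M(4) = 787/10 kN·m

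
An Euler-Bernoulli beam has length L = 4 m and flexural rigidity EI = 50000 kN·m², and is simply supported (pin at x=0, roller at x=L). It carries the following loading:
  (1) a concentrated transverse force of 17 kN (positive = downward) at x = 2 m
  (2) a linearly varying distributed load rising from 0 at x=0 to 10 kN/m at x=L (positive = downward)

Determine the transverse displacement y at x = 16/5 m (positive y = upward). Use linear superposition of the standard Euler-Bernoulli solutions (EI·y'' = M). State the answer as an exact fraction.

Load 1 — point force P=17 kN at a=2 m (b=L-a=2):
  y_1 = -Pa(L-x)(2Lx-a²-x²)/(6LEI)  [x>a] = -17·2·(4-(16/5))·(2·4·(16/5)-2²-(16/5)²)/(6·4·50000) = -1207/4687500 m
Load 2 — triangular load w₀=10 kN/m (0→w₀ over full span):
  y_2 = -w₀x(7L⁴-10L²x²+3x⁴)/(360LEI) = -10·(16/5)·(7·4⁴-10·4²·(16/5)²+3·(16/5)⁴)/(360·4·50000) = -2032/9765625 m
Superposition: y = Σ y_i = -54559/117187500 m ≈ -0.000466 m

y(16/5) = -54559/117187500 m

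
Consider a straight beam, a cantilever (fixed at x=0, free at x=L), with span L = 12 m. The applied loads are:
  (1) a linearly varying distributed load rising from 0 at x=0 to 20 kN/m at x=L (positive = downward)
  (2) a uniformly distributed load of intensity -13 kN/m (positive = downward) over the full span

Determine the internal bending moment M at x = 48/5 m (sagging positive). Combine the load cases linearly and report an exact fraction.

M(48/5) = -408/25 kN·m

Load 1 — triangular load w₀=20 kN/m (0→w₀ over full span):
  M_1 = w₀Lx/2 - w₀L²/3 - w₀x³/(6L) = 20·12·(48/5)/2 - 20·12²/3 - 20·(48/5)³/(6·12) = -1344/25 kN·m
Load 2 — uniform load w=-13 kN/m over full span:
  M_2 = -w(L-x)²/2 = -(-13)·(12-(48/5))²/2 = 936/25 kN·m
Superposition: M = Σ M_i = -408/25 kN·m ≈ -16.320000 kN·m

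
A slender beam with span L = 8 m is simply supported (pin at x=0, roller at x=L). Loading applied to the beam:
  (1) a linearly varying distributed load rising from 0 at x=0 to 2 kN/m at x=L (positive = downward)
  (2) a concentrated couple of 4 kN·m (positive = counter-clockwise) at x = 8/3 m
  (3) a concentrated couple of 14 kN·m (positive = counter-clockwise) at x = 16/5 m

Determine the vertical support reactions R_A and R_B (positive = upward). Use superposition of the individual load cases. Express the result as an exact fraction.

Load 1 — triangular load w₀=2 kN/m (0→w₀ over full span):
  R_A = w₀L/6 = 2·8/6 = 8/3 kN
  R_B = w₀L/3 = 2·8/3 = 16/3 kN
Load 2 — applied couple M₀=4 kN·m at a=8/3 m (b=L-a=16/3):
  R_A = M₀/L = 4/8 = 1/2 kN
  R_B = -M₀/L = -4/8 = -1/2 kN
Load 3 — applied couple M₀=14 kN·m at a=16/5 m (b=L-a=24/5):
  R_A = M₀/L = 14/8 = 7/4 kN
  R_B = -M₀/L = -14/8 = -7/4 kN
Superposition: R_A = 59/12 kN, R_B = 37/12 kN

R_A = 59/12 kN, R_B = 37/12 kN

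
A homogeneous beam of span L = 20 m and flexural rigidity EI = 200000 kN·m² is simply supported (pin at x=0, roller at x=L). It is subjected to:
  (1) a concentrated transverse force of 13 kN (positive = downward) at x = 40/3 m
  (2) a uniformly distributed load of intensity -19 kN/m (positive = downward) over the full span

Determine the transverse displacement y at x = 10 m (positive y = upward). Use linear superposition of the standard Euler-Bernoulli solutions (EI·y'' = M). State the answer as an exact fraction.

Load 1 — point force P=13 kN at a=40/3 m (b=L-a=20/3):
  y_1 = -Pbx(L²-b²-x²)/(6LEI)  [x≤a] = -13·(20/3)·10·(20²-(20/3)²-10²)/(6·20·200000) = -299/32400 m
Load 2 — uniform load w=-19 kN/m over full span:
  y_2 = -wx(L³-2Lx²+x³)/(24EI) = -(-19)·10·(20³-2·20·10²+10³)/(24·200000) = 19/96 m
Superposition: y = Σ y_i = 12227/64800 m ≈ 0.188688 m

y(10) = 12227/64800 m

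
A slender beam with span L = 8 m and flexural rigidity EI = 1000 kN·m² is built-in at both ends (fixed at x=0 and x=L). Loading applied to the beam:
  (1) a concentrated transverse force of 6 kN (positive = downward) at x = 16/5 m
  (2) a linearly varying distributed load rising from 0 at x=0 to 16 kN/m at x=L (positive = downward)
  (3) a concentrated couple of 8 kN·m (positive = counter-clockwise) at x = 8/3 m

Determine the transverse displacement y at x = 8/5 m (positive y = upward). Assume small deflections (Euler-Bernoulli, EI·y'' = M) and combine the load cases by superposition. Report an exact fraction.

y(8/5) = -633536/17578125 m

Load 1 — point force P=6 kN at a=16/5 m (b=L-a=24/5):
  y_1 = -Pb²x²(3aL-(3a+b)x)/(6L³EI)  [x≤a] = -6·(24/5)²·(8/5)²·(3·(16/5)·8-(3·(16/5)+(24/5))·(8/5))/(6·8³·1000) = -12096/1953125 m
Load 2 — triangular load w₀=16 kN/m (0→w₀ over full span):
  y_2 = -w₀x²(L-x)²(x+2L)/(120LEI) = -16·(8/5)²·(8-(8/5))²·((8/5)+2·8)/(120·8·1000) = -180224/5859375 m
Load 3 — applied couple M₀=8 kN·m at a=8/3 m (b=L-a=16/3):
  y_3 = (R_Ax³/6 - M_Ax²/2)/EI  [x≤a] with R_A=4/3, M_A=0 = ((4/3)·(8/5)³/6 - 0·(8/5)²/2)/1000 = 128/140625 m
Superposition: y = Σ y_i = -633536/17578125 m ≈ -0.036041 m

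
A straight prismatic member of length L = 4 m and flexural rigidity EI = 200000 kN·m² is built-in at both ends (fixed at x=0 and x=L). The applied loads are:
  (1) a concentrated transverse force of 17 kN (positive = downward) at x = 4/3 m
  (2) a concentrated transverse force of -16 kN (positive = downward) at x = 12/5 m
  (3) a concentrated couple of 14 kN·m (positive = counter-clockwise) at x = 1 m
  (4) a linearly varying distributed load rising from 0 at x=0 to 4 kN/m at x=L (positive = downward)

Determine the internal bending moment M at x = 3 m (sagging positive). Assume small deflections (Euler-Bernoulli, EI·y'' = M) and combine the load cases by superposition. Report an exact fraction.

Load 1 — point force P=17 kN at a=4/3 m (b=L-a=8/3):
  M_1 = Pa²(a+3b)(L-x)/L³ - Pa²b/L²  [x>a] = 17·(4/3)²·((4/3)+3·(8/3))·(4-3)/4³ - 17·(4/3)²·(8/3)/4² = -17/27 kN·m
Load 2 — point force P=-16 kN at a=12/5 m (b=L-a=8/5):
  M_2 = Pa²(a+3b)(L-x)/L³ - Pa²b/L²  [x>a] = (-16)·(12/5)²·((12/5)+3·(8/5))·(4-3)/4³ - (-16)·(12/5)²·(8/5)/4² = -144/125 kN·m
Load 3 — applied couple M₀=14 kN·m at a=1 m (b=L-a=3):
  M_3 = R_Ax - M_A - M₀  [x>a] with R_A=63/16, M_A=-21/8 = (63/16)·3 - (-21/8) - 14 = 7/16 kN·m
Load 4 — triangular load w₀=4 kN/m (0→w₀ over full span):
  M_4 = 3w₀Lx/20 - w₀L²/30 - w₀x³/(6L) = 3·4·4·3/20 - 4·4²/30 - 4·3³/(6·4) = 17/30 kN·m
Superposition: M = Σ M_i = -41983/54000 kN·m ≈ -0.777463 kN·m

M(3) = -41983/54000 kN·m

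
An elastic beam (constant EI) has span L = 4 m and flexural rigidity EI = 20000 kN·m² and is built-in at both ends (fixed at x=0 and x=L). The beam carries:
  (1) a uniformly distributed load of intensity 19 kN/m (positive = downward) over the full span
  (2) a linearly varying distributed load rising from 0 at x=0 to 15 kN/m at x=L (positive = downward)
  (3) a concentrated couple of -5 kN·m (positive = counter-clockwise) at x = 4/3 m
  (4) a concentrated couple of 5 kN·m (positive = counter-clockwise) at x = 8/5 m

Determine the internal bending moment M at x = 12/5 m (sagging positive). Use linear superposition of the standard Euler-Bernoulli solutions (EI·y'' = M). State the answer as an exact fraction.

M(12/5) = 1187/75 kN·m

Load 1 — uniform load w=19 kN/m over full span:
  M_1 = wLx/2 - wL²/12 - wx²/2 = 19·4·(12/5)/2 - 19·4²/12 - 19·(12/5)²/2 = 836/75 kN·m
Load 2 — triangular load w₀=15 kN/m (0→w₀ over full span):
  M_2 = 3w₀Lx/20 - w₀L²/30 - w₀x³/(6L) = 3·15·4·(12/5)/20 - 15·4²/30 - 15·(12/5)³/(6·4) = 124/25 kN·m
Load 3 — applied couple M₀=-5 kN·m at a=4/3 m (b=L-a=8/3):
  M_3 = R_Ax - M_A - M₀  [x>a] with R_A=-5/3, M_A=0 = (-5/3)·(12/5) - 0 - (-5) = 1 kN·m
Load 4 — applied couple M₀=5 kN·m at a=8/5 m (b=L-a=12/5):
  M_4 = R_Ax - M_A - M₀  [x>a] with R_A=9/5, M_A=3/5 = (9/5)·(12/5) - (3/5) - 5 = -32/25 kN·m
Superposition: M = Σ M_i = 1187/75 kN·m ≈ 15.826667 kN·m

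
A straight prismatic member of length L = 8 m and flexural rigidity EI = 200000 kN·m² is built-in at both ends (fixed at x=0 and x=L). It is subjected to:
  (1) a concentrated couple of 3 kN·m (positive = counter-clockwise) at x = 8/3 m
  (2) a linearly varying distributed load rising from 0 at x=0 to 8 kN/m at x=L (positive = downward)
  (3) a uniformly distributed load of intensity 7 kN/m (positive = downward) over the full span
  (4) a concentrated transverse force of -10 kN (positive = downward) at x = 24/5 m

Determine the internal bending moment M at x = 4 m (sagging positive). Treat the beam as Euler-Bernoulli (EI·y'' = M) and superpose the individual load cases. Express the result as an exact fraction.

M(4) = 329/15 kN·m

Load 1 — applied couple M₀=3 kN·m at a=8/3 m (b=L-a=16/3):
  M_1 = R_Ax - M_A - M₀  [x>a] with R_A=1/2, M_A=0 = (1/2)·4 - 0 - 3 = -1 kN·m
Load 2 — triangular load w₀=8 kN/m (0→w₀ over full span):
  M_2 = 3w₀Lx/20 - w₀L²/30 - w₀x³/(6L) = 3·8·8·4/20 - 8·8²/30 - 8·4³/(6·8) = 32/3 kN·m
Load 3 — uniform load w=7 kN/m over full span:
  M_3 = wLx/2 - wL²/12 - wx²/2 = 7·8·4/2 - 7·8²/12 - 7·4²/2 = 56/3 kN·m
Load 4 — point force P=-10 kN at a=24/5 m (b=L-a=16/5):
  M_4 = Pb²(3a+b)x/L³ - Pab²/L²  [x≤a] = (-10)·(16/5)²·(3·(24/5)+(16/5))·4/8³ - (-10)·(24/5)·(16/5)²/8² = -32/5 kN·m
Superposition: M = Σ M_i = 329/15 kN·m ≈ 21.933333 kN·m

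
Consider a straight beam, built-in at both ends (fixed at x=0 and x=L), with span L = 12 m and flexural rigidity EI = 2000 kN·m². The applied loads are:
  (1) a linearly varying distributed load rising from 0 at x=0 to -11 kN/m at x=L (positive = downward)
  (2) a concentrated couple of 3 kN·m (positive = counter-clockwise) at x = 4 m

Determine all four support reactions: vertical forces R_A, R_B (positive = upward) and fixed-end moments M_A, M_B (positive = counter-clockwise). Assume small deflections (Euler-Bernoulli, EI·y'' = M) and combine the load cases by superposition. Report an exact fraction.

Load 1 — triangular load w₀=-11 kN/m (0→w₀ over full span):
  R_A = 3w₀L/20 = 3·(-11)·12/20 = -99/5 kN
  M_A = w₀L²/30 = (-11)·12²/30 = -264/5 kN·m
  R_B = 7w₀L/20 = 7·(-11)·12/20 = -231/5 kN
  M_B = -w₀L²/20 = -(-11)·12²/20 = 396/5 kN·m
Load 2 — applied couple M₀=3 kN·m at a=4 m (b=L-a=8):
  R_A = 6M₀ab/L³ = 6·3·4·8/12³ = 1/3 kN
  M_A = M₀b(2a-b)/L² = 3·8·(2·4-8)/12² = 0 kN·m
  R_B = -6M₀ab/L³ = -6·3·4·8/12³ = -1/3 kN
  M_B = M₀a(2b-a)/L² = 3·4·(2·8-4)/12² = 1 kN·m
Superposition: R_A = -292/15 kN, M_A = -264/5 kN·m, R_B = -698/15 kN, M_B = 401/5 kN·m

R_A = -292/15 kN, M_A = -264/5 kN·m, R_B = -698/15 kN, M_B = 401/5 kN·m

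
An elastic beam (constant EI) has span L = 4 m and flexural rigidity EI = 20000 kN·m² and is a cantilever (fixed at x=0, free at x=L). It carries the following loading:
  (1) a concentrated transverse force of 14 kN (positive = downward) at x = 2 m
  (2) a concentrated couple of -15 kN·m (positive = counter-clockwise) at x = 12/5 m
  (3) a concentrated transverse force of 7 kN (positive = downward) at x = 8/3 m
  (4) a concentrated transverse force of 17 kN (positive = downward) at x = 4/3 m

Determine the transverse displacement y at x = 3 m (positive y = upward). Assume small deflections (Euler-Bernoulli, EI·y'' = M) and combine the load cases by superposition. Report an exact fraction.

Load 1 — point force P=14 kN at a=2 m (b=L-a=2):
  y_1 = -Pa²(3x-a)/(6EI)  [x>a] = -14·2²·(3·3-2)/(6·20000) = -49/15000 m
Load 2 — applied couple M₀=-15 kN·m at a=12/5 m (b=L-a=8/5):
  y_2 = M₀a(2x-a)/(2EI)  [x>a] = (-15)·(12/5)·(2·3-(12/5))/(2·20000) = -81/25000 m
Load 3 — point force P=7 kN at a=8/3 m (b=L-a=4/3):
  y_3 = -Pa²(3x-a)/(6EI)  [x>a] = -7·(8/3)²·(3·3-(8/3))/(6·20000) = -133/50625 m
Load 4 — point force P=17 kN at a=4/3 m (b=L-a=8/3):
  y_4 = -Pa²(3x-a)/(6EI)  [x>a] = -17·(4/3)²·(3·3-(4/3))/(6·20000) = -391/202500 m
Superposition: y = Σ y_i = -11203/1012500 m ≈ -0.011065 m

y(3) = -11203/1012500 m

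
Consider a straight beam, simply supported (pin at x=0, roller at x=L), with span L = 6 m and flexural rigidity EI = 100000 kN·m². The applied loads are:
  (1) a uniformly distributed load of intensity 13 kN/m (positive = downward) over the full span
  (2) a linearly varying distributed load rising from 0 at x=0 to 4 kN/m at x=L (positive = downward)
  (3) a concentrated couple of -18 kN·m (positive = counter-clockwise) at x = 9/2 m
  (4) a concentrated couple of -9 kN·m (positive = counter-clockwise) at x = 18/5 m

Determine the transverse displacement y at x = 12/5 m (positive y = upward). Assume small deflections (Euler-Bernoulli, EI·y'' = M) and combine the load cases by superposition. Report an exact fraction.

Load 1 — uniform load w=13 kN/m over full span:
  y_1 = -wx(L³-2Lx²+x³)/(24EI) = -13·(12/5)·(6³-2·6·(12/5)²+(12/5)³)/(24·100000) = -32643/15625000 m
Load 2 — triangular load w₀=4 kN/m (0→w₀ over full span):
  y_2 = -w₀x(7L⁴-10L²x²+3x⁴)/(360LEI) = -4·(12/5)·(7·6⁴-10·6²·(12/5)²+3·(12/5)⁴)/(360·6·100000) = -30807/97656250 m
Load 3 — applied couple M₀=-18 kN·m at a=9/2 m (b=L-a=3/2):
  y_3 = (M₀x³/(6L)+C₁x)/EI  [x≤a] with C₁=M₀(3b²-L²)/(6L)=117/8 = ((-18)·(12/5)³/(6·6)+(117/8)·(12/5))/100000 = 7047/25000000 m
Load 4 — applied couple M₀=-9 kN·m at a=18/5 m (b=L-a=12/5):
  y_4 = (M₀x³/(6L)+C₁x)/EI  [x≤a] with C₁=M₀(3b²-L²)/(6L)=117/25 = ((-9)·(12/5)³/(6·6)+(117/25)·(12/5))/100000 = 243/3125000 m
Superposition: y = Σ y_i = -6390549/3125000000 m ≈ -0.002045 m

y(12/5) = -6390549/3125000000 m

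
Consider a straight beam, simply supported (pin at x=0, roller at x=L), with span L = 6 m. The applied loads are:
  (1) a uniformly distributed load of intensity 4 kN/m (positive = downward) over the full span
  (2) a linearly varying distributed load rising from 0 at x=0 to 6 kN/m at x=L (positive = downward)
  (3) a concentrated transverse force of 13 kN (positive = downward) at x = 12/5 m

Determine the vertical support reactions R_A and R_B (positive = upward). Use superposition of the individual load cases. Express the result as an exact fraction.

R_A = 129/5 kN, R_B = 146/5 kN

Load 1 — uniform load w=4 kN/m over full span:
  R_A = wL/2 = 4·6/2 = 12 kN
  R_B = wL/2 = 4·6/2 = 12 kN
Load 2 — triangular load w₀=6 kN/m (0→w₀ over full span):
  R_A = w₀L/6 = 6·6/6 = 6 kN
  R_B = w₀L/3 = 6·6/3 = 12 kN
Load 3 — point force P=13 kN at a=12/5 m (b=L-a=18/5):
  R_A = Pb/L = 13·(18/5)/6 = 39/5 kN
  R_B = Pa/L = 13·(12/5)/6 = 26/5 kN
Superposition: R_A = 129/5 kN, R_B = 146/5 kN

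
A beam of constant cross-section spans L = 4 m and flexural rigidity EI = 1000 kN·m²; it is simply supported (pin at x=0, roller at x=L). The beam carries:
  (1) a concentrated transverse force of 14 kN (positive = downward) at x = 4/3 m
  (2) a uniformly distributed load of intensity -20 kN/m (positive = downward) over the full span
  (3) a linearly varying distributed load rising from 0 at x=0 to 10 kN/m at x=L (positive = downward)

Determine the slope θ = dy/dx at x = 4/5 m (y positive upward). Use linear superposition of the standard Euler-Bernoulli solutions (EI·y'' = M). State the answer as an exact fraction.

θ(4/5) = 26636/1265625 rad

Load 1 — point force P=14 kN at a=4/3 m (b=L-a=8/3):
  θ_1 = -Pb(L²-b²-3x²)/(6LEI)  [x≤a] = -14·(8/3)·(4²-(8/3)²-3·(4/5)²)/(6·4·1000) = -2744/253125 rad
Load 2 — uniform load w=-20 kN/m over full span:
  θ_2 = -w(L³-6Lx²+4x³)/(24EI) = -(-20)·(4³-6·4·(4/5)²+4·(4/5)³)/(24·1000) = 132/3125 rad
Load 3 — triangular load w₀=10 kN/m (0→w₀ over full span):
  θ_3 = -w₀(7L⁴-30L²x²+15x⁴)/(360LEI) = -10·(7·4⁴-30·4²·(4/5)²+15·(4/5)⁴)/(360·4·1000) = -1456/140625 rad
Superposition: θ = Σ θ_i = 26636/1265625 rad ≈ 0.021046 rad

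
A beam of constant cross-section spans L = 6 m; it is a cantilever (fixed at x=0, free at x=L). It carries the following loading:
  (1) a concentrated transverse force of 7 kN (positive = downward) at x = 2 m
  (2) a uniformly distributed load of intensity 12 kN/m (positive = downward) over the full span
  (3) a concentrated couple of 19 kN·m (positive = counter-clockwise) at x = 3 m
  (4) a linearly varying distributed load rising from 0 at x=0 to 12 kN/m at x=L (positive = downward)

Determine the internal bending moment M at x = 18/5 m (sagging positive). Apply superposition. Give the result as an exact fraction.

M(18/5) = -8064/125 kN·m

Load 1 — point force P=7 kN at a=2 m (b=L-a=4):
  M_1 = 0  [x>a] = 0 kN·m
Load 2 — uniform load w=12 kN/m over full span:
  M_2 = -w(L-x)²/2 = -12·(6-(18/5))²/2 = -864/25 kN·m
Load 3 — applied couple M₀=19 kN·m at a=3 m (b=L-a=3):
  M_3 = 0  [x>a] = 0 kN·m
Load 4 — triangular load w₀=12 kN/m (0→w₀ over full span):
  M_4 = w₀Lx/2 - w₀L²/3 - w₀x³/(6L) = 12·6·(18/5)/2 - 12·6²/3 - 12·(18/5)³/(6·6) = -3744/125 kN·m
Superposition: M = Σ M_i = -8064/125 kN·m ≈ -64.512000 kN·m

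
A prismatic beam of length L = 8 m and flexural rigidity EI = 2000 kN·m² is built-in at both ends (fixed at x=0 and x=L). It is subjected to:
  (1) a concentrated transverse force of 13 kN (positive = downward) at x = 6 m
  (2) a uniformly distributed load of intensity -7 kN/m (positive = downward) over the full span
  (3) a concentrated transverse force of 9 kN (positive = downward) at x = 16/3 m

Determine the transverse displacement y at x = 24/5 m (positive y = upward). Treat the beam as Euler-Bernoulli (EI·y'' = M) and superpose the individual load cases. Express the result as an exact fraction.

Load 1 — point force P=13 kN at a=6 m (b=L-a=2):
  y_1 = -Pb²x²(3aL-(3a+b)x)/(6L³EI)  [x≤a] = -13·2²·(24/5)²·(3·6·8-(3·6+2)·(24/5))/(6·8³·2000) = -117/12500 m
Load 2 — uniform load w=-7 kN/m over full span:
  y_2 = -wx²(L-x)²/(24EI) = -(-7)·(24/5)²·(8-(24/5))²/(24·2000) = 2688/78125 m
Load 3 — point force P=9 kN at a=16/3 m (b=L-a=8/3):
  y_3 = -Pb²x²(3aL-(3a+b)x)/(6L³EI)  [x≤a] = -9·(8/3)²·(24/5)²·(3·(16/3)·8-(3·(16/3)+(8/3))·(24/5))/(6·8³·2000) = -144/15625 m
Superposition: y = Σ y_i = 4947/312500 m ≈ 0.015830 m

y(24/5) = 4947/312500 m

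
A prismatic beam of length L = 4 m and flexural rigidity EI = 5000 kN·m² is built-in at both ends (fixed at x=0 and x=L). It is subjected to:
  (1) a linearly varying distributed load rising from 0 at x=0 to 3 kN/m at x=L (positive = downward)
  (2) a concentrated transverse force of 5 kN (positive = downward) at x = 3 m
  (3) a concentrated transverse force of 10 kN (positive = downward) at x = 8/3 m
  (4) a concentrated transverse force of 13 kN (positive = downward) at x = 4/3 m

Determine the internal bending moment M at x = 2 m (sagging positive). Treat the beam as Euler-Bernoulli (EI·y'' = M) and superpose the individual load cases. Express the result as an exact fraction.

M(2) = 485/72 kN·m

Load 1 — triangular load w₀=3 kN/m (0→w₀ over full span):
  M_1 = 3w₀Lx/20 - w₀L²/30 - w₀x³/(6L) = 3·3·4·2/20 - 3·4²/30 - 3·2³/(6·4) = 1 kN·m
Load 2 — point force P=5 kN at a=3 m (b=L-a=1):
  M_2 = Pb²(3a+b)x/L³ - Pab²/L²  [x≤a] = 5·1²·(3·3+1)·2/4³ - 5·3·1²/4² = 5/8 kN·m
Load 3 — point force P=10 kN at a=8/3 m (b=L-a=4/3):
  M_3 = Pb²(3a+b)x/L³ - Pab²/L²  [x≤a] = 10·(4/3)²·(3·(8/3)+(4/3))·2/4³ - 10·(8/3)·(4/3)²/4² = 20/9 kN·m
Load 4 — point force P=13 kN at a=4/3 m (b=L-a=8/3):
  M_4 = Pa²(a+3b)(L-x)/L³ - Pa²b/L²  [x>a] = 13·(4/3)²·((4/3)+3·(8/3))·(4-2)/4³ - 13·(4/3)²·(8/3)/4² = 26/9 kN·m
Superposition: M = Σ M_i = 485/72 kN·m ≈ 6.736111 kN·m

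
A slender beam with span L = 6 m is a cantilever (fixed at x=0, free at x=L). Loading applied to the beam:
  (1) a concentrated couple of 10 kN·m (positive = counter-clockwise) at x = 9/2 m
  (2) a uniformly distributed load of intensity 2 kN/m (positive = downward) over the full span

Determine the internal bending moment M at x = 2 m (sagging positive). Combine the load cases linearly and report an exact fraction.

Load 1 — applied couple M₀=10 kN·m at a=9/2 m (b=L-a=3/2):
  M_1 = M₀  [x≤a] = 10 = 10 kN·m
Load 2 — uniform load w=2 kN/m over full span:
  M_2 = -w(L-x)²/2 = -2·(6-2)²/2 = -16 kN·m
Superposition: M = Σ M_i = -6 kN·m ≈ -6.000000 kN·m

M(2) = -6 kN·m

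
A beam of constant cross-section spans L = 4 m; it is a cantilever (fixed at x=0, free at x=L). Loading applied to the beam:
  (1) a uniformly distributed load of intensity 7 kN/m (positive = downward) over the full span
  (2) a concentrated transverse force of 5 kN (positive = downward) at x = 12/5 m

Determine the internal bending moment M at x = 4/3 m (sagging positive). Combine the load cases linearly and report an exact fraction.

Load 1 — uniform load w=7 kN/m over full span:
  M_1 = -w(L-x)²/2 = -7·(4-(4/3))²/2 = -224/9 kN·m
Load 2 — point force P=5 kN at a=12/5 m (b=L-a=8/5):
  M_2 = -P(a-x)  [x≤a] = -5·((12/5)-(4/3)) = -16/3 kN·m
Superposition: M = Σ M_i = -272/9 kN·m ≈ -30.222222 kN·m

M(4/3) = -272/9 kN·m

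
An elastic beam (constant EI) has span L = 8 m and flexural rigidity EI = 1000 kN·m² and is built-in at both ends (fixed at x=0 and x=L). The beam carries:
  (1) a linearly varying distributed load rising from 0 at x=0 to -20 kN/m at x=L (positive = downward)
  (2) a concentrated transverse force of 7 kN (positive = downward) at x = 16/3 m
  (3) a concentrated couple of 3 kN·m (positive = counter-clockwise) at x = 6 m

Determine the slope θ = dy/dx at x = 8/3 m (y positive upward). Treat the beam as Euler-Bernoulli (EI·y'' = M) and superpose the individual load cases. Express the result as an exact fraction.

Load 1 — triangular load w₀=-20 kN/m (0→w₀ over full span):
  θ_1 = -w₀(2x(L-x)(L-2x)(x+2L)+x²(L-x)²)/(120LEI) = -(-20)·(2·(8/3)·(8-(8/3))·(8-2·(8/3))·((8/3)+2·8)+(8/3)²·(8-(8/3))²)/(120·8·1000) = 1024/30375 rad
Load 2 — point force P=7 kN at a=16/3 m (b=L-a=8/3):
  θ_2 = -Pb²x(2aL-(3a+b)x)/(2L³EI)  [x≤a] = -7·(8/3)²·(8/3)·(2·(16/3)·8-(3·(16/3)+(8/3))·(8/3))/(2·8³·1000) = -28/6075 rad
Load 3 — applied couple M₀=3 kN·m at a=6 m (b=L-a=2):
  θ_3 = (R_Ax²/2 - M_Ax)/EI  [x≤a] with R_A=27/64, M_A=15/16 = ((27/64)·(8/3)²/2 - (15/16)·(8/3))/1000 = -1/1000 rad
Superposition: θ = Σ θ_i = 6829/243000 rad ≈ 0.028103 rad

θ(8/3) = 6829/243000 rad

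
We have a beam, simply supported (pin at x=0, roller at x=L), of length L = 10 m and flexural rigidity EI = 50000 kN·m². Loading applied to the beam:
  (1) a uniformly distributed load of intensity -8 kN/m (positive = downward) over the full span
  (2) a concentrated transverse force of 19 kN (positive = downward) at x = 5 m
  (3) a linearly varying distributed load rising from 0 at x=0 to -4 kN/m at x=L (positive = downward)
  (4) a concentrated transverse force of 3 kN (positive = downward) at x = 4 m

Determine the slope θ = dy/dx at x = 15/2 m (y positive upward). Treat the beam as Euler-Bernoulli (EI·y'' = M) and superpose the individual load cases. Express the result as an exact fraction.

θ(15/2) = -530041/144000000 rad

Load 1 — uniform load w=-8 kN/m over full span:
  θ_1 = -w(L³-6Lx²+4x³)/(24EI) = -(-8)·(10³-6·10·(15/2)²+4·(15/2)³)/(24·50000) = -11/2400 rad
Load 2 — point force P=19 kN at a=5 m (b=L-a=5):
  θ_2 = -Pa(2L²-6Lx+3x²+a²)/(6LEI)  [x>a] = -19·5·(2·10²-6·10·(15/2)+3·(15/2)²+5²)/(6·10·50000) = 57/32000 rad
Load 3 — triangular load w₀=-4 kN/m (0→w₀ over full span):
  θ_3 = -w₀(7L⁴-30L²x²+15x⁴)/(360LEI) = -(-4)·(7·10⁴-30·10²·(15/2)²+15·(15/2)⁴)/(360·10·50000) = -1313/1152000 rad
Load 4 — point force P=3 kN at a=4 m (b=L-a=6):
  θ_4 = -Pa(2L²-6Lx+3x²+a²)/(6LEI)  [x>a] = -3·4·(2·10²-6·10·(15/2)+3·(15/2)²+4²)/(6·10·50000) = 261/1000000 rad
Superposition: θ = Σ θ_i = -530041/144000000 rad ≈ -0.003681 rad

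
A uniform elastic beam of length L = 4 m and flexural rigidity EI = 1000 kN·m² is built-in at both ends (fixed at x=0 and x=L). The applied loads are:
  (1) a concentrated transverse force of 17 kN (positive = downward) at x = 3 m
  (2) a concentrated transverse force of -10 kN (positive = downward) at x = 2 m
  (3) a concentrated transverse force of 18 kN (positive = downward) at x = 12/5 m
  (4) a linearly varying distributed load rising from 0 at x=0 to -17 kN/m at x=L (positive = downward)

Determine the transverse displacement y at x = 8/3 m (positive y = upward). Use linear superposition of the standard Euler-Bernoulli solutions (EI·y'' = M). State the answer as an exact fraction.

y(8/3) = -13727/45562500 m

Load 1 — point force P=17 kN at a=3 m (b=L-a=1):
  y_1 = -Pb²x²(3aL-(3a+b)x)/(6L³EI)  [x≤a] = -17·1²·(8/3)²·(3·3·4-(3·3+1)·(8/3))/(6·4³·1000) = -119/40500 m
Load 2 — point force P=-10 kN at a=2 m (b=L-a=2):
  y_2 = -Pa²(L-x)²(3bL-(3b+a)(L-x))/(6L³EI)  [x>a] = -(-10)·2²·(4-(8/3))²·(3·2·4-(3·2+2)·(4-(8/3)))/(6·4³·1000) = 1/405 m
Load 3 — point force P=18 kN at a=12/5 m (b=L-a=8/5):
  y_3 = -Pa²(L-x)²(3bL-(3b+a)(L-x))/(6L³EI)  [x>a] = -18·(12/5)²·(4-(8/3))²·(3·(8/5)·4-(3·(8/5)+(12/5))·(4-(8/3)))/(6·4³·1000) = -72/15625 m
Load 4 — triangular load w₀=-17 kN/m (0→w₀ over full span):
  y_4 = -w₀x²(L-x)²(x+2L)/(120LEI) = -(-17)·(8/3)²·(4-(8/3))²·((8/3)+2·4)/(120·4·1000) = 2176/455625 m
Superposition: y = Σ y_i = -13727/45562500 m ≈ -0.000301 m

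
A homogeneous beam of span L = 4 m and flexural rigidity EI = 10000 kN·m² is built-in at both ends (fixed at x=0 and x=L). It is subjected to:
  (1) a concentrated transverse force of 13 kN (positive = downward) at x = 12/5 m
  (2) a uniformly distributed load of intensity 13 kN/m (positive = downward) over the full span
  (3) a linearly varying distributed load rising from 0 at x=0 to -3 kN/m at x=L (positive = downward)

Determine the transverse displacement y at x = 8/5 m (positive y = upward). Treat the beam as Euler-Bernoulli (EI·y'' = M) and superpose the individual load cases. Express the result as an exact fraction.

Load 1 — point force P=13 kN at a=12/5 m (b=L-a=8/5):
  y_1 = -Pb²x²(3aL-(3a+b)x)/(6L³EI)  [x≤a] = -13·(8/5)²·(8/5)²·(3·(12/5)·4-(3·(12/5)+(8/5))·(8/5))/(6·4³·10000) = -9568/29296875 m
Load 2 — uniform load w=13 kN/m over full span:
  y_2 = -wx²(L-x)²/(24EI) = -13·(8/5)²·(4-(8/5))²/(24·10000) = -312/390625 m
Load 3 — triangular load w₀=-3 kN/m (0→w₀ over full span):
  y_3 = -w₀x²(L-x)²(x+2L)/(120LEI) = -(-3)·(8/5)²·(4-(8/5))²·((8/5)+2·4)/(120·4·10000) = 864/9765625 m
Superposition: y = Σ y_i = -30376/29296875 m ≈ -0.001037 m

y(8/5) = -30376/29296875 m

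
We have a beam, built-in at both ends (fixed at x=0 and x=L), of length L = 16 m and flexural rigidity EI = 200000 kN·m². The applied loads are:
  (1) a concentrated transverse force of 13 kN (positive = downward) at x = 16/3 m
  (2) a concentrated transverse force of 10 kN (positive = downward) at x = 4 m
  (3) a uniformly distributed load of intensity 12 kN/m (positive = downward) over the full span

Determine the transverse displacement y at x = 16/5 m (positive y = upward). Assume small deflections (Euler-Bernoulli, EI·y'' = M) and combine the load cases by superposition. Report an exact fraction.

Load 1 — point force P=13 kN at a=16/3 m (b=L-a=32/3):
  y_1 = -Pb²x²(3aL-(3a+b)x)/(6L³EI)  [x≤a] = -13·(32/3)²·(16/5)²·(3·(16/3)·16-(3·(16/3)+(32/3))·(16/5))/(6·16³·200000) = -3328/6328125 m
Load 2 — point force P=10 kN at a=4 m (b=L-a=12):
  y_2 = -Pb²x²(3aL-(3a+b)x)/(6L³EI)  [x≤a] = -10·12²·(16/5)²·(3·4·16-(3·4+12)·(16/5))/(6·16³·200000) = -27/78125 m
Load 3 — uniform load w=12 kN/m over full span:
  y_3 = -wx²(L-x)²/(24EI) = -12·(16/5)²·(16-(16/5))²/(24·200000) = -8192/1953125 m
Superposition: y = Σ y_i = -801427/158203125 m ≈ -0.005066 m

y(16/5) = -801427/158203125 m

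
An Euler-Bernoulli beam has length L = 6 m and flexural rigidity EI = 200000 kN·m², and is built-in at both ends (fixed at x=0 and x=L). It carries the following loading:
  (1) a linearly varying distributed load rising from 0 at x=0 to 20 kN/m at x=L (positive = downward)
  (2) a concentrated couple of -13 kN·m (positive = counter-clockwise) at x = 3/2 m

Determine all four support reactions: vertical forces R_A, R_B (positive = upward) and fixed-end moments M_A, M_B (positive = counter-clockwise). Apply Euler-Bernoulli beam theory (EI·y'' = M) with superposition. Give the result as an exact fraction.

Load 1 — triangular load w₀=20 kN/m (0→w₀ over full span):
  R_A = 3w₀L/20 = 3·20·6/20 = 18 kN
  M_A = w₀L²/30 = 20·6²/30 = 24 kN·m
  R_B = 7w₀L/20 = 7·20·6/20 = 42 kN
  M_B = -w₀L²/20 = -20·6²/20 = -36 kN·m
Load 2 — applied couple M₀=-13 kN·m at a=3/2 m (b=L-a=9/2):
  R_A = 6M₀ab/L³ = 6·(-13)·(3/2)·(9/2)/6³ = -39/16 kN
  M_A = M₀b(2a-b)/L² = (-13)·(9/2)·(2·(3/2)-(9/2))/6² = 39/16 kN·m
  R_B = -6M₀ab/L³ = -6·(-13)·(3/2)·(9/2)/6³ = 39/16 kN
  M_B = M₀a(2b-a)/L² = (-13)·(3/2)·(2·(9/2)-(3/2))/6² = -65/16 kN·m
Superposition: R_A = 249/16 kN, M_A = 423/16 kN·m, R_B = 711/16 kN, M_B = -641/16 kN·m

R_A = 249/16 kN, M_A = 423/16 kN·m, R_B = 711/16 kN, M_B = -641/16 kN·m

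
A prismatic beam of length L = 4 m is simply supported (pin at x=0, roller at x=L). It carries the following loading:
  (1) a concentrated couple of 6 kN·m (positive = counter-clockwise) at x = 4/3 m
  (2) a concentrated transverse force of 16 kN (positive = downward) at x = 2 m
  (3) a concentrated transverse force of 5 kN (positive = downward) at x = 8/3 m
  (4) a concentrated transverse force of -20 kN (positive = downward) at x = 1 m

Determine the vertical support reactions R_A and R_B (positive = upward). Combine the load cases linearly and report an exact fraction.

R_A = -23/6 kN, R_B = 29/6 kN

Load 1 — applied couple M₀=6 kN·m at a=4/3 m (b=L-a=8/3):
  R_A = M₀/L = 6/4 = 3/2 kN
  R_B = -M₀/L = -6/4 = -3/2 kN
Load 2 — point force P=16 kN at a=2 m (b=L-a=2):
  R_A = Pb/L = 16·2/4 = 8 kN
  R_B = Pa/L = 16·2/4 = 8 kN
Load 3 — point force P=5 kN at a=8/3 m (b=L-a=4/3):
  R_A = Pb/L = 5·(4/3)/4 = 5/3 kN
  R_B = Pa/L = 5·(8/3)/4 = 10/3 kN
Load 4 — point force P=-20 kN at a=1 m (b=L-a=3):
  R_A = Pb/L = (-20)·3/4 = -15 kN
  R_B = Pa/L = (-20)·1/4 = -5 kN
Superposition: R_A = -23/6 kN, R_B = 29/6 kN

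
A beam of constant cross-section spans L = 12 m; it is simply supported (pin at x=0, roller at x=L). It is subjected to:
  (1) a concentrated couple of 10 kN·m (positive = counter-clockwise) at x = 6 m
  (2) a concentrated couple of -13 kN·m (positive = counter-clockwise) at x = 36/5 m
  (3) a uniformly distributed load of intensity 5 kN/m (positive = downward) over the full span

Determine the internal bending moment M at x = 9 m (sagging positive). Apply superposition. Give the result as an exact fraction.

Load 1 — applied couple M₀=10 kN·m at a=6 m (b=L-a=6):
  M_1 = M₀x/L - M₀  [x>a] = 10·9/12 - 10 = -5/2 kN·m
Load 2 — applied couple M₀=-13 kN·m at a=36/5 m (b=L-a=24/5):
  M_2 = M₀x/L - M₀  [x>a] = (-13)·9/12 - (-13) = 13/4 kN·m
Load 3 — uniform load w=5 kN/m over full span:
  M_3 = wx(L-x)/2 = 5·9·(12-9)/2 = 135/2 kN·m
Superposition: M = Σ M_i = 273/4 kN·m ≈ 68.250000 kN·m

M(9) = 273/4 kN·m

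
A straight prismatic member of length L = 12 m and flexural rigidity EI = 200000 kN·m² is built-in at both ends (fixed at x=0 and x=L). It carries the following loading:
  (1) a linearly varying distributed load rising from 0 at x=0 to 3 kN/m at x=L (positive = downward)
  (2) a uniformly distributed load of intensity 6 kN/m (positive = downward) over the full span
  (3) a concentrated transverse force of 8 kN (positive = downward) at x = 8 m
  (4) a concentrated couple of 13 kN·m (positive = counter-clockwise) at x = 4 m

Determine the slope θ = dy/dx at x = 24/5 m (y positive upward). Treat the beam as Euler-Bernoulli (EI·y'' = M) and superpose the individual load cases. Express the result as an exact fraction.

θ(24/5) = -9049/31250000 rad

Load 1 — triangular load w₀=3 kN/m (0→w₀ over full span):
  θ_1 = -w₀(2x(L-x)(L-2x)(x+2L)+x²(L-x)²)/(120LEI) = -3·(2·(24/5)·(12-(24/5))·(12-2·(24/5))·((24/5)+2·12)+(24/5)²·(12-(24/5))²)/(120·12·200000) = -243/3906250 rad
Load 2 — uniform load w=6 kN/m over full span:
  θ_2 = -wx(L-x)(L-2x)/(12EI) = -6·(24/5)·(12-(24/5))·(12-2·(24/5))/(12·200000) = -81/390625 rad
Load 3 — point force P=8 kN at a=8 m (b=L-a=4):
  θ_3 = -Pb²x(2aL-(3a+b)x)/(2L³EI)  [x≤a] = -8·4²·(24/5)·(2·8·12-(3·8+4)·(24/5))/(2·12³·200000) = -4/78125 rad
Load 4 — applied couple M₀=13 kN·m at a=4 m (b=L-a=8):
  θ_4 = (R_Ax²/2 - M_Ax - M₀(x-a))/EI  [x>a] with R_A=13/9, M_A=0 = ((13/9)·(24/5)²/2 - 0·(24/5) - 13·((24/5)-4))/200000 = 39/1250000 rad
Superposition: θ = Σ θ_i = -9049/31250000 rad ≈ -0.000290 rad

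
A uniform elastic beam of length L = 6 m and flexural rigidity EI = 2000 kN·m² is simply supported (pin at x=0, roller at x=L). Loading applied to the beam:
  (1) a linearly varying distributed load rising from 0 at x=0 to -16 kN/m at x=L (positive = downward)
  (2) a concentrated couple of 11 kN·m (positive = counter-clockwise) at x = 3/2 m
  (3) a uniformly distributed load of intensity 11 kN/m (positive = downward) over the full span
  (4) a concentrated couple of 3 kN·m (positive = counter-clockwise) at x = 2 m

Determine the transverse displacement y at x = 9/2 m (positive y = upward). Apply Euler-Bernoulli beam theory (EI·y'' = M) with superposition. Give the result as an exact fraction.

y(9/2) = -429/51200 m

Load 1 — triangular load w₀=-16 kN/m (0→w₀ over full span):
  y_1 = -w₀x(7L⁴-10L²x²+3x⁴)/(360LEI) = -(-16)·(9/2)·(7·6⁴-10·6²·(9/2)²+3·(9/2)⁴)/(360·6·2000) = 3213/64000 m
Load 2 — applied couple M₀=11 kN·m at a=3/2 m (b=L-a=9/2):
  y_2 = (M₀x³/(6L)-M₀(x-a)²/2+C₁x)/EI  [x>a] with C₁=M₀(3b²-L²)/(6L)=121/16 = (11·(9/2)³/(6·6)-11·((9/2)-(3/2))²/2+(121/16)·(9/2))/2000 = 99/16000 m
Load 3 — uniform load w=11 kN/m over full span:
  y_3 = -wx(L³-2Lx²+x³)/(24EI) = -11·(9/2)·(6³-2·6·(9/2)²+(9/2)³)/(24·2000) = -16929/256000 m
Load 4 — applied couple M₀=3 kN·m at a=2 m (b=L-a=4):
  y_4 = (M₀x³/(6L)-M₀(x-a)²/2+C₁x)/EI  [x>a] with C₁=M₀(3b²-L²)/(6L)=1 = (3·(9/2)³/(6·6)-3·((9/2)-2)²/2+1·(9/2))/2000 = 87/64000 m
Superposition: y = Σ y_i = -429/51200 m ≈ -0.008379 m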